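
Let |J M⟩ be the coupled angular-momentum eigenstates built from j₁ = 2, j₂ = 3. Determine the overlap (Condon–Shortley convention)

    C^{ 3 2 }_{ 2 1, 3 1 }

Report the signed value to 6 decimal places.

-0.500000  (= −√(1/4))

triangle: 2!·2!·4!/9! = 96/362880
(j±m)!: 3!·1!·4!·2!·5!·1! = 34560
prefactor² = (2J+1)·Δ·N² = 64
  k=0: +1/(0!·2!·1!·4!·1!·0!) = 1/48
  k=1: −1/(1!·1!·0!·3!·2!·1!) = -1/12
Σ = -1/16  ⇒  CG² = 64·(-1/16)² = 1/4
CG = −√(1/4) = -0.500000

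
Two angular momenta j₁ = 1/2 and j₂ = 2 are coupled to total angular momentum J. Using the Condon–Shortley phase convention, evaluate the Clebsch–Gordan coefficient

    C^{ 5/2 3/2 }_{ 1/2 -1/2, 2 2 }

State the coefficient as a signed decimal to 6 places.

√[6·0!1!4!/6! · 0!1!4!0!4!1!] = √(576/5)
  +(−1)^0/∏(0,0,1,4,0,0)! = 1/24  (running 1/24)
⟨..|..⟩ = √(576/5)·(1/24) = +0.447214

+0.447214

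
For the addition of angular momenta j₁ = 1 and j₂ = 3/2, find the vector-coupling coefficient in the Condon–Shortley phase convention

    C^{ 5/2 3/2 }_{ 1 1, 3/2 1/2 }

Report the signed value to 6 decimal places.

√[6·0!2!3!/6! · 2!0!2!1!4!1!] = √(48/5)
  +(−1)^0/∏(0,0,0,2,2,1)! = 1/4  (running 1/4)
⟨..|..⟩ = √(48/5)·(1/4) = +0.774597

+0.774597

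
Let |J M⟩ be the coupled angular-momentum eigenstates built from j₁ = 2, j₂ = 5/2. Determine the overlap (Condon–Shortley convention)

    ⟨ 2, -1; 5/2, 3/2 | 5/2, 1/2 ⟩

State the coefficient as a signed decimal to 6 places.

triangle: 2!*2!*3!/8! = 24/40320
(j±m)!: 1!*3!*4!*1!*3!*2! = 1728
prefactor² = (2J+1)*Δ*N² = 216/35
  k=1: −1/(1!*1!*2!*3!*0!*0!) = -1/12
  k=2: +1/(2!*0!*1!*2!*1!*1!) = 1/4
Σ = 1/6  ⇒  CG² = 216/35*1/6² = 6/35
CG = +√(6/35) = +0.414039

+√(6/35) = +0.414039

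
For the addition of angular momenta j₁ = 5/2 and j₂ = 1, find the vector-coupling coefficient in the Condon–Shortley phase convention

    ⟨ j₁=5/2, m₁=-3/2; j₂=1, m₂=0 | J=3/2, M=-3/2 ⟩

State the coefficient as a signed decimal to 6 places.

−√(4/15) = -0.516398

triangle: 2!×3!×0!/6! = 12/720
(j±m)!: 1!×4!×1!×1!×0!×3! = 144
prefactor² = (2J+1)×Δ×N² = 48/5
  k=1: −1/(1!×1!×3!×0!×0!×0!) = -1/6
Σ = -1/6  ⇒  CG² = 48/5×(-1/6)² = 4/15
CG = −√(4/15) = -0.516398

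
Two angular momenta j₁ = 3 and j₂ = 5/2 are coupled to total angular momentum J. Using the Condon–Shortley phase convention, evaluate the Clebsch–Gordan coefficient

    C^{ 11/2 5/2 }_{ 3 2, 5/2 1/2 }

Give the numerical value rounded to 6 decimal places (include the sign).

√[12·0!6!5!/12! · 5!1!3!2!8!3!] = √(8294400/11)
  +(−1)^0/∏(0,0,1,3,5,2)! = 1/1440  (running 1/1440)
⟨..|..⟩ = √(8294400/11)·(1/1440) = +0.603023

+√(4/11) ≈ +0.603023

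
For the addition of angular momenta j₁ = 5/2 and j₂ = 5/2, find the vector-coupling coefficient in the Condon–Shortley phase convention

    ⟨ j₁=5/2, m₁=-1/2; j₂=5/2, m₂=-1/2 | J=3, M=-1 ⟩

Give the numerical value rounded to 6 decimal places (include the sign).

triangle: 2!×3!×3!/9! = 72/362880
(j±m)!: 2!×3!×2!×3!×2!×4! = 6912
prefactor² = (2J+1)×Δ×N² = 48/5
  k=0: +1/(0!×2!×3!×2!×0!×1!) = 1/24
  k=1: −1/(1!×1!×2!×1!×1!×2!) = -1/4
  k=2: +1/(2!×0!×1!×0!×2!×3!) = 1/24
Σ = -1/6  ⇒  CG² = 48/5×(-1/6)² = 4/15
CG = −√(4/15) = -0.516398

−√(4/15) = -0.516398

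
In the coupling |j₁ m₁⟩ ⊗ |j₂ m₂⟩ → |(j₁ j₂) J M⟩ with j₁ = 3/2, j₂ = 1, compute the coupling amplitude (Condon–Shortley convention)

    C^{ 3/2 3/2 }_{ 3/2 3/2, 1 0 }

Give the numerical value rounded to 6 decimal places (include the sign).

triangle: 1!×2!×1!/5! = 2/120
(j±m)!: 3!×0!×1!×1!×3!×0! = 36
prefactor² = (2J+1)×Δ×N² = 12/5
  k=0: +1/(0!×1!×0!×1!×2!×0!) = 1/2
Σ = 1/2  ⇒  CG² = 12/5×1/2² = 3/5
CG = +√(3/5) = +0.774597

+√(3/5) = +0.774597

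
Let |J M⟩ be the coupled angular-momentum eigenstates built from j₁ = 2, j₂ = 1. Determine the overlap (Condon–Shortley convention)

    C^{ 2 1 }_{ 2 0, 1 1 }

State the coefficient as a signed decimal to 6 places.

√[5·1!3!1!/6! · 2!2!2!0!3!1!] = √(2)
  +(−1)^1/∏(1,0,1,1,2,0)! = -1/2  (running -1/2)
⟨..|..⟩ = √(2)·(-1/2) = -0.707107

−√(1/2) = -0.707107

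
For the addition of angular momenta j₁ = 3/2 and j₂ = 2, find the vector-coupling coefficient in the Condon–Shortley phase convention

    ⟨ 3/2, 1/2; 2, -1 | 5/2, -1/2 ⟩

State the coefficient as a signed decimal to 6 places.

triangle: 1!*2!*3!/7! = 12/5040
(j±m)!: 2!*1!*1!*3!*2!*3! = 144
prefactor² = (2J+1)*Δ*N² = 72/35
  k=0: +1/(0!*1!*1!*1!*1!*2!) = 1/2
  k=1: −1/(1!*0!*0!*0!*2!*3!) = -1/12
Σ = 5/12  ⇒  CG² = 72/35*5/12² = 5/14
CG = +√(5/14) = +0.597614

+0.597614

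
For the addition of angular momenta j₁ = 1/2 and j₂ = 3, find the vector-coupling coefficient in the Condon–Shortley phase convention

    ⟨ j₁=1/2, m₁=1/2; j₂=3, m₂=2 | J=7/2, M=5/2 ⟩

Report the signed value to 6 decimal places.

+√(6/7) = +0.925820

triangle: 0!·1!·6!/8! = 720/40320
(j±m)!: 1!·0!·5!·1!·6!·1! = 86400
prefactor² = (2J+1)·Δ·N² = 86400/7
  k=0: +1/(0!·0!·0!·5!·1!·1!) = 1/120
Σ = 1/120  ⇒  CG² = 86400/7·1/120² = 6/7
CG = +√(6/7) = +0.925820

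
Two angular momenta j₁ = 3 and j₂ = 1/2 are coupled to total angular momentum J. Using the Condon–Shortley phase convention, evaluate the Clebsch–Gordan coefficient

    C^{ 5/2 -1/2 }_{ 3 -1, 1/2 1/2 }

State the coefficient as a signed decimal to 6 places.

√[6·1!5!0!/7! · 2!4!1!0!2!3!] = √(576/7)
  +(−1)^1/∏(1,0,3,0,2,0)! = -1/12  (running -1/12)
⟨..|..⟩ = √(576/7)·(-1/12) = -0.755929

-0.755929  (= −√(4/7))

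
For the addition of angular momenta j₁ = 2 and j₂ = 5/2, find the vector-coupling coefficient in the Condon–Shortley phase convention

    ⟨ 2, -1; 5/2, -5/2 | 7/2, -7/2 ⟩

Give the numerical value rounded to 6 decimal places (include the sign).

+√(5/9) = +0.745356

√[8·1!3!4!/9! · 1!3!0!5!0!7!] = √(11520)
  +(−1)^0/∏(0,1,3,0,0,4)! = 1/144  (running 1/144)
⟨..|..⟩ = √(11520)·(1/144) = +0.745356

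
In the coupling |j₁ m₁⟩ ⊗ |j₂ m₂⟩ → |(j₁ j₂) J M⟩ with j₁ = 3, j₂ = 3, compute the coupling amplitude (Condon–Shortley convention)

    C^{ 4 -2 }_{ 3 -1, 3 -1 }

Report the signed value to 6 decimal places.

√[9·2!4!4!/11! · 2!4!2!4!2!6!] = √(331776/385)
  +(−1)^0/∏(0,2,4,2,0,2)! = 1/192  (running 1/192)
  +(−1)^1/∏(1,1,3,1,1,3)! = -1/36  (running -13/576)
  +(−1)^2/∏(2,0,2,0,2,4)! = 1/192  (running -5/288)
⟨..|..⟩ = √(331776/385)·(-5/288) = -0.509647

-0.509647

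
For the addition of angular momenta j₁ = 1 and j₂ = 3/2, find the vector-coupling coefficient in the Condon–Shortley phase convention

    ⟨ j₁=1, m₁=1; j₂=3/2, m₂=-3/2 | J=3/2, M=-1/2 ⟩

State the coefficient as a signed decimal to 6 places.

j₁+j₂−J=1  J+j₁−j₂=1  J−j₁+j₂=2  j₁+j₂+J+1=5
(j₁±m₁, j₂±m₂, J±M) = (2,0,0,3,1,2)
P² = 8/5
sum k=0..0:
  [0] +1/2 = 1/2
S = 1/2
C² = P²·S² = 2/5 ; C = +0.632456

+0.632456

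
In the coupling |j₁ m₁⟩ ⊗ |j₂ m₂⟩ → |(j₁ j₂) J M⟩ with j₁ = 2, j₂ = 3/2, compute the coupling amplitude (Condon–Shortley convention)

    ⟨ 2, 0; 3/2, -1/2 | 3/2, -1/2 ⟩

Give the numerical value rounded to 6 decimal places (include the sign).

√[4·2!2!1!/6! · 2!2!1!2!1!2!] = √(16/45)
  +(−1)^0/∏(0,2,2,1,0,0)! = 1/4  (running 1/4)
  +(−1)^1/∏(1,1,1,0,1,1)! = -1  (running -3/4)
⟨..|..⟩ = √(16/45)·(-3/4) = -0.447214

-0.447214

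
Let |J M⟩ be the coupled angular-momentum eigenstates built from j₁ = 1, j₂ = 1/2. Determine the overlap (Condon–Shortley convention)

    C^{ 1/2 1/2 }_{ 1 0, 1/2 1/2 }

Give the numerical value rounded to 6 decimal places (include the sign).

triangle: 1!×1!×0!/3! = 1/6
(j±m)!: 1!×1!×1!×0!×1!×0! = 1
prefactor² = (2J+1)×Δ×N² = 1/3
  k=1: −1/(1!×0!×0!×0!×1!×0!) = -1
Σ = -1  ⇒  CG² = 1/3×(-1)² = 1/3
CG = −√(1/3) = -0.577350

−√(1/3) ≈ -0.577350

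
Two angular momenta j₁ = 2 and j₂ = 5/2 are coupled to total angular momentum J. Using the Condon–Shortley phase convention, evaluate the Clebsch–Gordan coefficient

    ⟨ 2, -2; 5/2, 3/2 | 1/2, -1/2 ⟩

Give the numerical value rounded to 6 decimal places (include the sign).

triangle: 4!×0!×1!/6! = 24/720
(j±m)!: 0!×4!×4!×1!×0!×1! = 576
prefactor² = (2J+1)×Δ×N² = 192/5
  k=4: +1/(4!×0!×0!×0!×0!×1!) = 1/24
Σ = 1/24  ⇒  CG² = 192/5×1/24² = 1/15
CG = +√(1/15) = +0.258199

+√(1/15) = +0.258199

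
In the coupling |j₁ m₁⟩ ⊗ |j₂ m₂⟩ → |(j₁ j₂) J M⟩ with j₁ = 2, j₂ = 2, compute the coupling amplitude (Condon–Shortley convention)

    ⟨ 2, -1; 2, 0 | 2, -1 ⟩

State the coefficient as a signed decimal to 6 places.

-0.267261

√[5·2!2!2!/7! · 1!3!2!2!1!3!] = √(8/7)
  +(−1)^1/∏(1,1,2,1,0,1)! = -1/2  (running -1/2)
  +(−1)^2/∏(2,0,1,0,1,2)! = 1/4  (running -1/4)
⟨..|..⟩ = √(8/7)·(-1/4) = -0.267261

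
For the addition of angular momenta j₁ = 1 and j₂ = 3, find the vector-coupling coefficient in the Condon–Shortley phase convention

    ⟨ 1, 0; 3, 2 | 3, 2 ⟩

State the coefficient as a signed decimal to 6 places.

-0.577350

j₁+j₂−J=1  J+j₁−j₂=1  J−j₁+j₂=5  j₁+j₂+J+1=8
(j₁±m₁, j₂±m₂, J±M) = (1,1,5,1,5,1)
P² = 300
sum k=0..1:
  [0] +1/120 = 1/120
  [1] −1/24 = -1/24
S = -1/30
C² = P²·S² = 1/3 ; C = -0.577350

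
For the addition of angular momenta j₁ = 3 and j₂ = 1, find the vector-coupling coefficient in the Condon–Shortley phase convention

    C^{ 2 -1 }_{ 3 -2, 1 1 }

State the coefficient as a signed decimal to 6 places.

√[5·2!4!0!/7! · 1!5!2!0!1!3!] = √(480/7)
  +(−1)^2/∏(2,0,3,0,1,0)! = 1/12  (running 1/12)
⟨..|..⟩ = √(480/7)·(1/12) = +0.690066

+0.690066  (= +√(10/21))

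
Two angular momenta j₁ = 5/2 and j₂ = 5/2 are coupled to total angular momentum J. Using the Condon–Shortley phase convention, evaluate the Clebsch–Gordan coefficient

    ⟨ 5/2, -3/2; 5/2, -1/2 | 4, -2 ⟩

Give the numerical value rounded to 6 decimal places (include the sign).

−√(5/28) = -0.422577

triangle: 1!·4!·4!/10! = 576/3628800
(j±m)!: 1!·4!·2!·3!·2!·6! = 414720
prefactor² = (2J+1)·Δ·N² = 20736/35
  k=0: +1/(0!·1!·4!·2!·0!·2!) = 1/96
  k=1: −1/(1!·0!·3!·1!·1!·3!) = -1/36
Σ = -5/288  ⇒  CG² = 20736/35·(-5/288)² = 5/28
CG = −√(5/28) = -0.422577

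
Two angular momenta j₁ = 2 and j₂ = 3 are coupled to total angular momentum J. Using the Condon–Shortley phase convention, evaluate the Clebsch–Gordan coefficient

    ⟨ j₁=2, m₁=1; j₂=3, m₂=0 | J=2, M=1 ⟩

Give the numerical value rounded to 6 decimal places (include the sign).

√[5·3!1!3!/8! · 3!1!3!3!3!1!] = √(81/14)
  +(−1)^0/∏(0,3,1,3,0,0)! = 1/36  (running 1/36)
  +(−1)^1/∏(1,2,0,2,1,1)! = -1/4  (running -2/9)
⟨..|..⟩ = √(81/14)·(-2/9) = -0.534522

-0.534522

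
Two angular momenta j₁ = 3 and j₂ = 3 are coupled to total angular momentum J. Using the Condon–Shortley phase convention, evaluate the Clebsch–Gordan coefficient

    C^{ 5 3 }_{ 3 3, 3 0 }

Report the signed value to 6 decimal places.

+0.577350

j₁+j₂−J=1  J+j₁−j₂=5  J−j₁+j₂=5  j₁+j₂+J+1=12
(j₁±m₁, j₂±m₂, J±M) = (6,0,3,3,8,2)
P² = 691200
sum k=0..0:
  [0] +1/1440 = 1/1440
S = 1/1440
C² = P²·S² = 1/3 ; C = +0.577350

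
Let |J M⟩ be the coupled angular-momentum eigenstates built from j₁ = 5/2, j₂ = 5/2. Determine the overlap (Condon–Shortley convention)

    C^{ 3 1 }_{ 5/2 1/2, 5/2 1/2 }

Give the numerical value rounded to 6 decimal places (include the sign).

−√(4/15) ≈ -0.516398

√[7·2!3!3!/9! · 3!2!3!2!4!2!] = √(48/5)
  +(−1)^0/∏(0,2,2,3,1,0)! = 1/24  (running 1/24)
  +(−1)^1/∏(1,1,1,2,2,1)! = -1/4  (running -5/24)
  +(−1)^2/∏(2,0,0,1,3,2)! = 1/24  (running -1/6)
⟨..|..⟩ = √(48/5)·(-1/6) = -0.516398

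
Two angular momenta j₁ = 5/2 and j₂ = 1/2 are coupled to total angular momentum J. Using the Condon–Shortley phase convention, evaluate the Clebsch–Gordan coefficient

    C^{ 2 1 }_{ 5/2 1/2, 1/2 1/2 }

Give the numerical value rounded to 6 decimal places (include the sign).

-0.577350

triangle: 1!*4!*0!/6! = 24/720
(j±m)!: 3!*2!*1!*0!*3!*1! = 72
prefactor² = (2J+1)*Δ*N² = 12
  k=1: −1/(1!*0!*1!*0!*3!*0!) = -1/6
Σ = -1/6  ⇒  CG² = 12*(-1/6)² = 1/3
CG = −√(1/3) = -0.577350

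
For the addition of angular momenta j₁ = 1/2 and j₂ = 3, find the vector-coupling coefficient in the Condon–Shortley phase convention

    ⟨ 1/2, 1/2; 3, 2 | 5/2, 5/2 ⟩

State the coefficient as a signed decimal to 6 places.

+0.377964  (= +√(1/7))

triangle: 1!·0!·5!/7! = 120/5040
(j±m)!: 1!·0!·5!·1!·5!·0! = 14400
prefactor² = (2J+1)·Δ·N² = 14400/7
  k=0: +1/(0!·1!·0!·5!·0!·0!) = 1/120
Σ = 1/120  ⇒  CG² = 14400/7·1/120² = 1/7
CG = +√(1/7) = +0.377964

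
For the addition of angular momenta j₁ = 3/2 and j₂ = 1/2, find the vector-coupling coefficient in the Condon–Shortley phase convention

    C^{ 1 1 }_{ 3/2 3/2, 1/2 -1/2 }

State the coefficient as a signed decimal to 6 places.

triangle: 1!*2!*0!/4! = 2/24
(j±m)!: 3!*0!*0!*1!*2!*0! = 12
prefactor² = (2J+1)*Δ*N² = 3
  k=0: +1/(0!*1!*0!*0!*2!*0!) = 1/2
Σ = 1/2  ⇒  CG² = 3*1/2² = 3/4
CG = +√(3/4) = +0.866025

+0.866025  (= +√(3/4))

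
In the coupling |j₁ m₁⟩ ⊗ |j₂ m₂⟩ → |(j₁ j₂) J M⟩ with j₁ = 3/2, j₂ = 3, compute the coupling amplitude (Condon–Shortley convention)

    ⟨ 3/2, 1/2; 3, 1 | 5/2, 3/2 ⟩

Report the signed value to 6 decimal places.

triangle: 2!·1!·4!/8! = 48/40320
(j±m)!: 2!·1!·4!·2!·4!·1! = 2304
prefactor² = (2J+1)·Δ·N² = 576/35
  k=0: +1/(0!·2!·1!·4!·0!·0!) = 1/48
  k=1: −1/(1!·1!·0!·3!·1!·1!) = -1/6
Σ = -7/48  ⇒  CG² = 576/35·(-7/48)² = 7/20
CG = −√(7/20) = -0.591608

-0.591608  (= −√(7/20))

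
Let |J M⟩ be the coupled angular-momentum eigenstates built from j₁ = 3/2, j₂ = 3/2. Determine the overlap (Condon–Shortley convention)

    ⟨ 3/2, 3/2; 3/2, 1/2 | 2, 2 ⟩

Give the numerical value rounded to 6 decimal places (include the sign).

triangle: 1!×2!×2!/6! = 4/720
(j±m)!: 3!×0!×2!×1!×4!×0! = 288
prefactor² = (2J+1)×Δ×N² = 8
  k=0: +1/(0!×1!×0!×2!×2!×0!) = 1/4
Σ = 1/4  ⇒  CG² = 8×1/4² = 1/2
CG = +√(1/2) = +0.707107

+0.707107  (= +√(1/2))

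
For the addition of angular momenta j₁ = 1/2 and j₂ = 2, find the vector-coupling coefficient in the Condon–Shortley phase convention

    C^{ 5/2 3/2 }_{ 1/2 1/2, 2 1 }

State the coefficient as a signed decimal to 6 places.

triangle: 0!·1!·4!/6! = 24/720
(j±m)!: 1!·0!·3!·1!·4!·1! = 144
prefactor² = (2J+1)·Δ·N² = 144/5
  k=0: +1/(0!·0!·0!·3!·1!·1!) = 1/6
Σ = 1/6  ⇒  CG² = 144/5·1/6² = 4/5
CG = +√(4/5) = +0.894427

+0.894427  (= +√(4/5))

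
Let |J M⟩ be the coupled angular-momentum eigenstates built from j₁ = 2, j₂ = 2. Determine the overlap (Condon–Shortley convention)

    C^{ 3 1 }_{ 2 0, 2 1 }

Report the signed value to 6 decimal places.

√[7·1!3!3!/8! · 2!2!3!1!4!2!] = √(36/5)
  +(−1)^0/∏(0,1,2,3,1,0)! = 1/12  (running 1/12)
  +(−1)^1/∏(1,0,1,2,2,1)! = -1/4  (running -1/6)
⟨..|..⟩ = √(36/5)·(-1/6) = -0.447214

−√(1/5) = -0.447214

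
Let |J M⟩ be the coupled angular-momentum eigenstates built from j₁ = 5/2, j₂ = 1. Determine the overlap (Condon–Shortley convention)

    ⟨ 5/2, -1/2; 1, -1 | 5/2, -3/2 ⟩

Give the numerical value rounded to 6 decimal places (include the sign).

√[6·1!4!1!/7! · 2!3!0!2!1!4!] = √(576/35)
  +(−1)^0/∏(0,1,3,0,1,1)! = 1/6  (running 1/6)
⟨..|..⟩ = √(576/35)·(1/6) = +0.676123

+0.676123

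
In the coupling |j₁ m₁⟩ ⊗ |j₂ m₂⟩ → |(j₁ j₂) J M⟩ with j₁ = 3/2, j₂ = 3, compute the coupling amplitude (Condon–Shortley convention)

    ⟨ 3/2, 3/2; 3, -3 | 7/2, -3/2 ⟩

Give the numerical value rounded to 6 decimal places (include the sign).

+√(2/21) ≈ +0.308607

triangle: 1!·2!·5!/9! = 240/362880
(j±m)!: 3!·0!·0!·6!·2!·5! = 1036800
prefactor² = (2J+1)·Δ·N² = 38400/7
  k=0: +1/(0!·1!·0!·0!·2!·5!) = 1/240
Σ = 1/240  ⇒  CG² = 38400/7·1/240² = 2/21
CG = +√(2/21) = +0.308607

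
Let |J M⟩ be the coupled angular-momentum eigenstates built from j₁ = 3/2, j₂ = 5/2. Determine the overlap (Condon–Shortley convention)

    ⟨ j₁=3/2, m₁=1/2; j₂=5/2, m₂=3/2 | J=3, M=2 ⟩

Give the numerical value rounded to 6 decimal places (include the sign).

√[7·1!2!4!/8! · 2!1!4!1!5!1!] = √(48)
  +(−1)^0/∏(0,1,1,4,1,0)! = 1/24  (running 1/24)
  +(−1)^1/∏(1,0,0,3,2,1)! = -1/12  (running -1/24)
⟨..|..⟩ = √(48)·(-1/24) = -0.288675

−√(1/12) = -0.288675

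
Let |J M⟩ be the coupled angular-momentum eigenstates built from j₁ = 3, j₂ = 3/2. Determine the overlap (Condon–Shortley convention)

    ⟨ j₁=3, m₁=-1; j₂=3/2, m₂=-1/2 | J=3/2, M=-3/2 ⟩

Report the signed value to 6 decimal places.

√[4·3!3!0!/7! · 2!4!1!2!0!3!] = √(576/35)
  +(−1)^1/∏(1,2,3,0,0,0)! = -1/12  (running -1/12)
⟨..|..⟩ = √(576/35)·(-1/12) = -0.338062

−√(4/35) = -0.338062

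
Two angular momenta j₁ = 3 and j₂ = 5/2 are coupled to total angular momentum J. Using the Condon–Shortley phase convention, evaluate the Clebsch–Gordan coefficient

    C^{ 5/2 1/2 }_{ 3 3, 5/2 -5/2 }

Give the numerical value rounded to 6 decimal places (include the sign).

√[6·3!3!2!/9! · 6!0!0!5!3!2!] = √(8640/7)
  +(−1)^0/∏(0,3,0,0,3,2)! = 1/72  (running 1/72)
⟨..|..⟩ = √(8640/7)·(1/72) = +0.487950

+0.487950  (= +√(5/21))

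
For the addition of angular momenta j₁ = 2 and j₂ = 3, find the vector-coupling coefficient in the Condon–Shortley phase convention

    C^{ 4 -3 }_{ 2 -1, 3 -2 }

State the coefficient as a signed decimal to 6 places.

+√(1/20) ≈ +0.223607

√[9·1!3!5!/10! · 1!3!1!5!1!7!] = √(6480)
  +(−1)^0/∏(0,1,3,1,0,4)! = 1/144  (running 1/144)
  +(−1)^1/∏(1,0,2,0,1,5)! = -1/240  (running 1/360)
⟨..|..⟩ = √(6480)·(1/360) = +0.223607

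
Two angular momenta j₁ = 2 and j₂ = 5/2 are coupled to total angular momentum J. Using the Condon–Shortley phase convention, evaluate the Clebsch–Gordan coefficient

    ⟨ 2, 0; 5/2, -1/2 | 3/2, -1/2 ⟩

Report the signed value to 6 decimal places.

triangle: 3!·1!·2!/7! = 12/5040
(j±m)!: 2!·2!·2!·3!·1!·2! = 96
prefactor² = (2J+1)·Δ·N² = 32/35
  k=1: −1/(1!·2!·1!·1!·0!·1!) = -1/2
  k=2: +1/(2!·1!·0!·0!·1!·2!) = 1/4
Σ = -1/4  ⇒  CG² = 32/35·(-1/4)² = 2/35
CG = −√(2/35) = -0.239046

-0.239046  (= −√(2/35))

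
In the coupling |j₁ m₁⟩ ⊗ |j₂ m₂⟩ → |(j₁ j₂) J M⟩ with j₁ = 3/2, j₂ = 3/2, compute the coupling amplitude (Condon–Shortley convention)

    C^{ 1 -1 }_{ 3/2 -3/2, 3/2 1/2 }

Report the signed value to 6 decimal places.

triangle: 2!*1!*1!/5! = 2/120
(j±m)!: 0!*3!*2!*1!*0!*2! = 24
prefactor² = (2J+1)*Δ*N² = 6/5
  k=2: +1/(2!*0!*1!*0!*0!*1!) = 1/2
Σ = 1/2  ⇒  CG² = 6/5*1/2² = 3/10
CG = +√(3/10) = +0.547723

+0.547723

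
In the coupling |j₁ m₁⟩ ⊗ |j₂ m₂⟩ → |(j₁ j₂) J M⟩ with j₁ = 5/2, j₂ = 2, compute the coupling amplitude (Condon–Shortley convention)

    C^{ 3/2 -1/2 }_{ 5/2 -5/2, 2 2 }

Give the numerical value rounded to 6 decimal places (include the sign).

-0.617213  (= −√(8/21))

√[4·3!2!1!/7! · 0!5!4!0!1!2!] = √(384/7)
  +(−1)^3/∏(3,0,2,1,0,0)! = -1/12  (running -1/12)
⟨..|..⟩ = √(384/7)·(-1/12) = -0.617213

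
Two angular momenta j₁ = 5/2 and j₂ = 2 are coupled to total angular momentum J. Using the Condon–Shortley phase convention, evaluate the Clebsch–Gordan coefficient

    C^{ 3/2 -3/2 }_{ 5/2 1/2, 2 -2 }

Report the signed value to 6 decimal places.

+√(4/35) ≈ +0.338062

triangle: 3!·2!·1!/7! = 12/5040
(j±m)!: 3!·2!·0!·4!·0!·3! = 1728
prefactor² = (2J+1)·Δ·N² = 576/35
  k=0: +1/(0!·3!·2!·0!·0!·1!) = 1/12
Σ = 1/12  ⇒  CG² = 576/35·1/12² = 4/35
CG = +√(4/35) = +0.338062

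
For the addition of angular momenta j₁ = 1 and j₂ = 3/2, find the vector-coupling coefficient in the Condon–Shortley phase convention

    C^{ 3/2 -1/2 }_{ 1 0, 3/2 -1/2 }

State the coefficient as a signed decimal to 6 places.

√[4·1!1!2!/5! · 1!1!1!2!1!2!] = √(4/15)
  +(−1)^0/∏(0,1,1,1,0,1)! = 1  (running 1)
  +(−1)^1/∏(1,0,0,0,1,2)! = -1/2  (running 1/2)
⟨..|..⟩ = √(4/15)·(1/2) = +0.258199

+√(1/15) ≈ +0.258199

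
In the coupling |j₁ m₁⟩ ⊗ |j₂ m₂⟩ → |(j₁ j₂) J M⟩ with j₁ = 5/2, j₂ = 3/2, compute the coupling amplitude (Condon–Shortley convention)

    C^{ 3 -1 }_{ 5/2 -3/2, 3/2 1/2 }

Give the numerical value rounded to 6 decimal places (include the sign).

√[7·1!4!2!/8! · 1!4!2!1!2!4!] = √(96/5)
  +(−1)^0/∏(0,1,4,2,0,0)! = 1/48  (running 1/48)
  +(−1)^1/∏(1,0,3,1,1,1)! = -1/6  (running -7/48)
⟨..|..⟩ = √(96/5)·(-7/48) = -0.639010

−√(49/120) ≈ -0.639010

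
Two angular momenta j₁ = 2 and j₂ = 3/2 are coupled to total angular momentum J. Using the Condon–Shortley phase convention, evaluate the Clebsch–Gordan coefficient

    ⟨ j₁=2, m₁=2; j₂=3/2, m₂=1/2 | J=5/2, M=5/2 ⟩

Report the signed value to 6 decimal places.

√[6·1!3!2!/7! · 4!0!2!1!5!0!] = √(576/7)
  +(−1)^0/∏(0,1,0,2,3,0)! = 1/12  (running 1/12)
⟨..|..⟩ = √(576/7)·(1/12) = +0.755929

+√(4/7) ≈ +0.755929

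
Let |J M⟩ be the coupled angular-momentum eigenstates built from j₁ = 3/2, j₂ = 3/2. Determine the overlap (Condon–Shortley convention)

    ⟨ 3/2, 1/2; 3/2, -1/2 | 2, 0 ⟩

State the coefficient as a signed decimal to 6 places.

+√(1/4) = +0.500000

triangle: 1!·2!·2!/6! = 4/720
(j±m)!: 2!·1!·1!·2!·2!·2! = 16
prefactor² = (2J+1)·Δ·N² = 4/9
  k=0: +1/(0!·1!·1!·1!·1!·1!) = 1
  k=1: −1/(1!·0!·0!·0!·2!·2!) = -1/4
Σ = 3/4  ⇒  CG² = 4/9·3/4² = 1/4
CG = +√(1/4) = +0.500000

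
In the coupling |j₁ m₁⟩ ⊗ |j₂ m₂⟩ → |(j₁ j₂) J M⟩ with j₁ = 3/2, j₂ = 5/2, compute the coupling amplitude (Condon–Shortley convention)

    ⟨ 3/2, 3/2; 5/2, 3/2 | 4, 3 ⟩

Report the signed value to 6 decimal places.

triangle: 0!*3!*5!/9! = 720/362880
(j±m)!: 3!*0!*4!*1!*7!*1! = 725760
prefactor² = (2J+1)*Δ*N² = 12960
  k=0: +1/(0!*0!*0!*4!*3!*1!) = 1/144
Σ = 1/144  ⇒  CG² = 12960*1/144² = 5/8
CG = +√(5/8) = +0.790569

+√(5/8) = +0.790569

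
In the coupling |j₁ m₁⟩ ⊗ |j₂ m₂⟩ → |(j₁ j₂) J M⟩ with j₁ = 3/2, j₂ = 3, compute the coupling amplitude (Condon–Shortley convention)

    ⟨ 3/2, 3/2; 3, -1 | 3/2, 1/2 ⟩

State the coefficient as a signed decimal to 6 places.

√[4·3!0!3!/7! · 3!0!2!4!2!1!] = √(576/35)
  +(−1)^0/∏(0,3,0,2,0,1)! = 1/12  (running 1/12)
⟨..|..⟩ = √(576/35)·(1/12) = +0.338062

+√(4/35) ≈ +0.338062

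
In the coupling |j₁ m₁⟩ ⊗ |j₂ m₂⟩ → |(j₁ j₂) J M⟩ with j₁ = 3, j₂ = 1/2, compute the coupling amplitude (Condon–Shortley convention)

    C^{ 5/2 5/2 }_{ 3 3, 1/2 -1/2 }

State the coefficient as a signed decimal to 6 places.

j₁+j₂−J=1  J+j₁−j₂=5  J−j₁+j₂=0  j₁+j₂+J+1=7
(j₁±m₁, j₂±m₂, J±M) = (6,0,0,1,5,0)
P² = 86400/7
sum k=0..0:
  [0] +1/120 = 1/120
S = 1/120
C² = P²·S² = 6/7 ; C = +0.925820

+√(6/7) ≈ +0.925820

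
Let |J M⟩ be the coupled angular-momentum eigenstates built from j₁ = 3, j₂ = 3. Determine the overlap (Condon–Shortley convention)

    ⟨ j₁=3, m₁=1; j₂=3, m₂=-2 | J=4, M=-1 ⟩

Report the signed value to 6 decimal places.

triangle: 2!·4!·4!/11! = 1152/39916800
(j±m)!: 4!·2!·1!·5!·3!·5! = 4147200
prefactor² = (2J+1)·Δ·N² = 82944/77
  k=0: +1/(0!·2!·2!·1!·2!·3!) = 1/48
  k=1: −1/(1!·1!·1!·0!·3!·4!) = -1/144
Σ = 1/72  ⇒  CG² = 82944/77·1/72² = 16/77
CG = +√(16/77) = +0.455842

+0.455842  (= +√(16/77))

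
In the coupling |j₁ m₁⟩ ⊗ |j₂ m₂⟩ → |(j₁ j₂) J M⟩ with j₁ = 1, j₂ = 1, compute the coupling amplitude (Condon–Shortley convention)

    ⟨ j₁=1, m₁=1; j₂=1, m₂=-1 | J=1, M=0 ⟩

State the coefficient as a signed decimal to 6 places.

triangle: 1!*1!*1!/4! = 1/24
(j±m)!: 2!*0!*0!*2!*1!*1! = 4
prefactor² = (2J+1)*Δ*N² = 1/2
  k=0: +1/(0!*1!*0!*0!*1!*1!) = 1
Σ = 1  ⇒  CG² = 1/2*1² = 1/2
CG = +√(1/2) = +0.707107

+√(1/2) ≈ +0.707107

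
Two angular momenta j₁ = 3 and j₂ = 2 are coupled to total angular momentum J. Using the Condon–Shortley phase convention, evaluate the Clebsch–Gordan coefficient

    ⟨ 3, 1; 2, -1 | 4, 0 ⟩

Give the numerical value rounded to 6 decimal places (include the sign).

+0.597614

triangle: 1!·5!·3!/10! = 720/3628800
(j±m)!: 4!·2!·1!·3!·4!·4! = 165888
prefactor² = (2J+1)·Δ·N² = 10368/35
  k=0: +1/(0!·1!·2!·1!·3!·2!) = 1/24
  k=1: −1/(1!·0!·1!·0!·4!·3!) = -1/144
Σ = 5/144  ⇒  CG² = 10368/35·5/144² = 5/14
CG = +√(5/14) = +0.597614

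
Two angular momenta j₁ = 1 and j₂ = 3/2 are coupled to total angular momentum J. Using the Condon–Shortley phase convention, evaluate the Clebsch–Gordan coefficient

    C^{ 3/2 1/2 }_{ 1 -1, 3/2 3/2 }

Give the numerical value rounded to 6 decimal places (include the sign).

triangle: 1!×1!×2!/5! = 2/120
(j±m)!: 0!×2!×3!×0!×2!×1! = 24
prefactor² = (2J+1)×Δ×N² = 8/5
  k=1: −1/(1!×0!×1!×2!×0!×0!) = -1/2
Σ = -1/2  ⇒  CG² = 8/5×(-1/2)² = 2/5
CG = −√(2/5) = -0.632456

-0.632456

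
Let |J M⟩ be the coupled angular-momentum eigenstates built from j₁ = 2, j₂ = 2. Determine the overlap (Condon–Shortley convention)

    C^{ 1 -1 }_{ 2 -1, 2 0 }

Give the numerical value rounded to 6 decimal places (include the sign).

+0.547723

j₁+j₂−J=3  J+j₁−j₂=1  J−j₁+j₂=1  j₁+j₂+J+1=6
(j₁±m₁, j₂±m₂, J±M) = (1,3,2,2,0,2)
P² = 6/5
sum k=2..2:
  [2] +1/2 = 1/2
S = 1/2
C² = P²·S² = 3/10 ; C = +0.547723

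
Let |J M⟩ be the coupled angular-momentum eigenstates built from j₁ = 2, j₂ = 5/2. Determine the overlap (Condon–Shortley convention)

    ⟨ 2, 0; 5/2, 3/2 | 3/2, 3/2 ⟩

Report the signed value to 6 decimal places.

triangle: 3!×1!×2!/7! = 12/5040
(j±m)!: 2!×2!×4!×1!×3!×0! = 576
prefactor² = (2J+1)×Δ×N² = 192/35
  k=2: +1/(2!×1!×0!×2!×1!×0!) = 1/4
Σ = 1/4  ⇒  CG² = 192/35×1/4² = 12/35
CG = +√(12/35) = +0.585540

+√(12/35) ≈ +0.585540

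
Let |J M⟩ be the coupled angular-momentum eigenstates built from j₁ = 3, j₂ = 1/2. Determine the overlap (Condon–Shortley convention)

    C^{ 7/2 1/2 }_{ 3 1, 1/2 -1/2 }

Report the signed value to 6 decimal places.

+√(3/7) ≈ +0.654654

√[8·0!6!1!/8! · 4!2!0!1!4!3!] = √(6912/7)
  +(−1)^0/∏(0,0,2,0,4,1)! = 1/48  (running 1/48)
⟨..|..⟩ = √(6912/7)·(1/48) = +0.654654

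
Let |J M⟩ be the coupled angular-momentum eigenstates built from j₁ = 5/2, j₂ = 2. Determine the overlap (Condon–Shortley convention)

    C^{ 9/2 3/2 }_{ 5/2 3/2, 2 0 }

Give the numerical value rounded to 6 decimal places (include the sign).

√[10·0!5!4!/10! · 4!1!2!2!6!3!] = √(23040/7)
  +(−1)^0/∏(0,0,1,2,4,2)! = 1/96  (running 1/96)
⟨..|..⟩ = √(23040/7)·(1/96) = +0.597614

+0.597614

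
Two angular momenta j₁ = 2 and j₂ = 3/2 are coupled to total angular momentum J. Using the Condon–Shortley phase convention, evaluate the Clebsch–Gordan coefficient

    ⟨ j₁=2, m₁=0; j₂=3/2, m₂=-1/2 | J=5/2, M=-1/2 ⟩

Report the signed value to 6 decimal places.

√[6·1!3!2!/7! · 2!2!1!2!2!3!] = √(48/35)
  +(−1)^0/∏(0,1,2,1,1,1)! = 1/2  (running 1/2)
  +(−1)^1/∏(1,0,1,0,2,2)! = -1/4  (running 1/4)
⟨..|..⟩ = √(48/35)·(1/4) = +0.292770

+0.292770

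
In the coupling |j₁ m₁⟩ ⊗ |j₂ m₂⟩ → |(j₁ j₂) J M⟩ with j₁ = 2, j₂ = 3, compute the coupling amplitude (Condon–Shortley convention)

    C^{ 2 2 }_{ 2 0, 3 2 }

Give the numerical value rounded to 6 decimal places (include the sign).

+0.597614  (= +√(5/14))

√[5·3!1!3!/8! · 2!2!5!1!4!0!] = √(360/7)
  +(−1)^2/∏(2,1,0,3,1,0)! = 1/12  (running 1/12)
⟨..|..⟩ = √(360/7)·(1/12) = +0.597614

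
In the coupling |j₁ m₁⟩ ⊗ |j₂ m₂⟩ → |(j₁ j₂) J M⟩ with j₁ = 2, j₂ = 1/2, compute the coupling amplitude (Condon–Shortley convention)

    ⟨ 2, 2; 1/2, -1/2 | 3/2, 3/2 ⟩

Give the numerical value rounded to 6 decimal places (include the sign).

triangle: 1!*3!*0!/5! = 6/120
(j±m)!: 4!*0!*0!*1!*3!*0! = 144
prefactor² = (2J+1)*Δ*N² = 144/5
  k=0: +1/(0!*1!*0!*0!*3!*0!) = 1/6
Σ = 1/6  ⇒  CG² = 144/5*1/6² = 4/5
CG = +√(4/5) = +0.894427

+√(4/5) ≈ +0.894427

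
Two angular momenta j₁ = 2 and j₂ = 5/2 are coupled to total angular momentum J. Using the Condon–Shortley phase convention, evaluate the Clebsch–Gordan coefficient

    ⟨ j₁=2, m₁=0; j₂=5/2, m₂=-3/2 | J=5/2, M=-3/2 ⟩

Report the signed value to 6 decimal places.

triangle: 2!*2!*3!/8! = 24/40320
(j±m)!: 2!*2!*1!*4!*1!*4! = 2304
prefactor² = (2J+1)*Δ*N² = 288/35
  k=0: +1/(0!*2!*2!*1!*0!*2!) = 1/8
  k=1: −1/(1!*1!*1!*0!*1!*3!) = -1/6
Σ = -1/24  ⇒  CG² = 288/35*(-1/24)² = 1/70
CG = −√(1/70) = -0.119523

−√(1/70) = -0.119523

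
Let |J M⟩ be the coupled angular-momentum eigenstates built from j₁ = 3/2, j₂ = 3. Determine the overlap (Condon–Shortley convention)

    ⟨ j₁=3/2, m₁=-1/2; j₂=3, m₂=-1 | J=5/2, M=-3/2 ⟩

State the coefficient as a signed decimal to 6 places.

-0.591608  (= −√(7/20))

√[6·2!1!4!/8! · 1!2!2!4!1!4!] = √(576/35)
  +(−1)^1/∏(1,1,1,1,0,3)! = -1/6  (running -1/6)
  +(−1)^2/∏(2,0,0,0,1,4)! = 1/48  (running -7/48)
⟨..|..⟩ = √(576/35)·(-7/48) = -0.591608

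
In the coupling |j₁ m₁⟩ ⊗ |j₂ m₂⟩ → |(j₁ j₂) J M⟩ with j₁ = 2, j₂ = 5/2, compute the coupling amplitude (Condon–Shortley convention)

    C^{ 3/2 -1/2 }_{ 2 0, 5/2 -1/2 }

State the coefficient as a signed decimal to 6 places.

triangle: 3!·1!·2!/7! = 12/5040
(j±m)!: 2!·2!·2!·3!·1!·2! = 96
prefactor² = (2J+1)·Δ·N² = 32/35
  k=1: −1/(1!·2!·1!·1!·0!·1!) = -1/2
  k=2: +1/(2!·1!·0!·0!·1!·2!) = 1/4
Σ = -1/4  ⇒  CG² = 32/35·(-1/4)² = 2/35
CG = −√(2/35) = -0.239046

-0.239046  (= −√(2/35))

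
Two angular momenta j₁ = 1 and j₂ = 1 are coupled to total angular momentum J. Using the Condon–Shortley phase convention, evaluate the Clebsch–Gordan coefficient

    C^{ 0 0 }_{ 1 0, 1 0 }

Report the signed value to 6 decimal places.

−√(1/3) ≈ -0.577350

j₁+j₂−J=2  J+j₁−j₂=0  J−j₁+j₂=0  j₁+j₂+J+1=3
(j₁±m₁, j₂±m₂, J±M) = (1,1,1,1,0,0)
P² = 1/3
sum k=1..1:
  [1] −1/1 = -1
S = -1
C² = P²·S² = 1/3 ; C = -0.577350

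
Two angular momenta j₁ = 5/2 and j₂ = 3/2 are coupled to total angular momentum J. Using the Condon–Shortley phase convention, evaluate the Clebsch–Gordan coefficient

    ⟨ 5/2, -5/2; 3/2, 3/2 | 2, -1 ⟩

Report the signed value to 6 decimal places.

triangle: 2!×3!×1!/7! = 12/5040
(j±m)!: 0!×5!×3!×0!×1!×3! = 4320
prefactor² = (2J+1)×Δ×N² = 360/7
  k=2: +1/(2!×0!×3!×1!×0!×0!) = 1/12
Σ = 1/12  ⇒  CG² = 360/7×1/12² = 5/14
CG = +√(5/14) = +0.597614

+0.597614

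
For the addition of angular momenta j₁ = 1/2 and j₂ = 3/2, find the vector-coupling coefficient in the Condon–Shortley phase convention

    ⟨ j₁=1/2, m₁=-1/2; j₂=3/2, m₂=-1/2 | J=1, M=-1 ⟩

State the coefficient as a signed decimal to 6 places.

-0.500000  (= −√(1/4))

triangle: 1!×0!×2!/4! = 2/24
(j±m)!: 0!×1!×1!×2!×0!×2! = 4
prefactor² = (2J+1)×Δ×N² = 1
  k=1: −1/(1!×0!×0!×0!×0!×2!) = -1/2
Σ = -1/2  ⇒  CG² = 1×(-1/2)² = 1/4
CG = −√(1/4) = -0.500000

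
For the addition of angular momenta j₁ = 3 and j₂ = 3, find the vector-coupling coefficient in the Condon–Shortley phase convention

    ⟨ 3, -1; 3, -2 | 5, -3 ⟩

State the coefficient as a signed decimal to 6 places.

+0.408248  (= +√(1/6))

j₁+j₂−J=1  J+j₁−j₂=5  J−j₁+j₂=5  j₁+j₂+J+1=12
(j₁±m₁, j₂±m₂, J±M) = (2,4,1,5,2,8)
P² = 153600
sum k=0..1:
  [0] +1/576 = 1/576
  [1] −1/1440 = -1/1440
S = 1/960
C² = P²·S² = 1/6 ; C = +0.408248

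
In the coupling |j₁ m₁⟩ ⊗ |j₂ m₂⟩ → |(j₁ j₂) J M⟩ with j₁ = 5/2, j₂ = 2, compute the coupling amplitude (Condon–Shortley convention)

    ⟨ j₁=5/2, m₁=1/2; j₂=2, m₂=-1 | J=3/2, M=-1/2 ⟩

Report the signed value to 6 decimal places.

-0.487950  (= −√(5/21))

triangle: 3!*2!*1!/7! = 12/5040
(j±m)!: 3!*2!*1!*3!*1!*2! = 144
prefactor² = (2J+1)*Δ*N² = 48/35
  k=0: +1/(0!*3!*2!*1!*0!*0!) = 1/12
  k=1: −1/(1!*2!*1!*0!*1!*1!) = -1/2
Σ = -5/12  ⇒  CG² = 48/35*(-5/12)² = 5/21
CG = −√(5/21) = -0.487950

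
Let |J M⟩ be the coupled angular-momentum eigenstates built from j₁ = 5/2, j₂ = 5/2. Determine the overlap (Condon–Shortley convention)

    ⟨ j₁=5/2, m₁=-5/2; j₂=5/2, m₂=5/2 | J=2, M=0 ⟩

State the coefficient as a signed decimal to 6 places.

−√(25/84) = -0.545545

j₁+j₂−J=3  J+j₁−j₂=2  J−j₁+j₂=2  j₁+j₂+J+1=8
(j₁±m₁, j₂±m₂, J±M) = (0,5,5,0,2,2)
P² = 1200/7
sum k=3..3:
  [3] −1/24 = -1/24
S = -1/24
C² = P²·S² = 25/84 ; C = -0.545545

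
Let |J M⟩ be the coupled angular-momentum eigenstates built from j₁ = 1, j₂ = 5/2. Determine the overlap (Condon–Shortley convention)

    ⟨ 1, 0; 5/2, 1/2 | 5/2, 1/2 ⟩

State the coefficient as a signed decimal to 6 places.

-0.169031  (= −√(1/35))

j₁+j₂−J=1  J+j₁−j₂=1  J−j₁+j₂=4  j₁+j₂+J+1=7
(j₁±m₁, j₂±m₂, J±M) = (1,1,3,2,3,2)
P² = 144/35
sum k=0..1:
  [0] +1/6 = 1/6
  [1] −1/4 = -1/4
S = -1/12
C² = P²·S² = 1/35 ; C = -0.169031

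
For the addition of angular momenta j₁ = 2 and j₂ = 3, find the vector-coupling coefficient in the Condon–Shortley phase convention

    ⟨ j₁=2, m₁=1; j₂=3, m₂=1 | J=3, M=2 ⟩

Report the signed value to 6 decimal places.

−√(1/4) ≈ -0.500000

j₁+j₂−J=2  J+j₁−j₂=2  J−j₁+j₂=4  j₁+j₂+J+1=9
(j₁±m₁, j₂±m₂, J±M) = (3,1,4,2,5,1)
P² = 64
sum k=0..1:
  [0] +1/48 = 1/48
  [1] −1/12 = -1/12
S = -1/16
C² = P²·S² = 1/4 ; C = -0.500000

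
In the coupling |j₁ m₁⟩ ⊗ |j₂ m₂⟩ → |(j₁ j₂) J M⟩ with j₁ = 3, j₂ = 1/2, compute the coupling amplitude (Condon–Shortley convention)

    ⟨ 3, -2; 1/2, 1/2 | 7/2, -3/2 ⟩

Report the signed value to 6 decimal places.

triangle: 0!×6!×1!/8! = 720/40320
(j±m)!: 1!×5!×1!×0!×2!×5! = 28800
prefactor² = (2J+1)×Δ×N² = 28800/7
  k=0: +1/(0!×0!×5!×1!×1!×0!) = 1/120
Σ = 1/120  ⇒  CG² = 28800/7×1/120² = 2/7
CG = +√(2/7) = +0.534522

+0.534522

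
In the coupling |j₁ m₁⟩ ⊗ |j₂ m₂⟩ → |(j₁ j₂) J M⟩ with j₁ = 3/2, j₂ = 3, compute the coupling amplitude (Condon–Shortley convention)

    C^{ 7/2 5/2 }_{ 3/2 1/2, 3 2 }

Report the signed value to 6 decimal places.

-0.377964

triangle: 1!·2!·5!/9! = 240/362880
(j±m)!: 2!·1!·5!·1!·6!·1! = 172800
prefactor² = (2J+1)·Δ·N² = 6400/7
  k=0: +1/(0!·1!·1!·5!·1!·0!) = 1/120
  k=1: −1/(1!·0!·0!·4!·2!·1!) = -1/48
Σ = -1/80  ⇒  CG² = 6400/7·(-1/80)² = 1/7
CG = −√(1/7) = -0.377964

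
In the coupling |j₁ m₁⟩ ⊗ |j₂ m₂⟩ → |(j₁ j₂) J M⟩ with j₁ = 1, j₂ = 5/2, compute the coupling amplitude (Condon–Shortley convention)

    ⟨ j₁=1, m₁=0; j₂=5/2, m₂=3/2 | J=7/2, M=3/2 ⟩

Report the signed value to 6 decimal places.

+0.690066

√[8·0!2!5!/8! · 1!1!4!1!5!2!] = √(1920/7)
  +(−1)^0/∏(0,0,1,4,1,1)! = 1/24  (running 1/24)
⟨..|..⟩ = √(1920/7)·(1/24) = +0.690066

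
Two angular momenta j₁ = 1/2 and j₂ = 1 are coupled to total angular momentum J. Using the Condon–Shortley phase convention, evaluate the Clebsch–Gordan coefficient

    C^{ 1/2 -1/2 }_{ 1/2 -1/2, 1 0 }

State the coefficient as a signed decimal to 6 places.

j₁+j₂−J=1  J+j₁−j₂=0  J−j₁+j₂=1  j₁+j₂+J+1=3
(j₁±m₁, j₂±m₂, J±M) = (0,1,1,1,0,1)
P² = 1/3
sum k=1..1:
  [1] −1/1 = -1
S = -1
C² = P²·S² = 1/3 ; C = -0.577350

−√(1/3) = -0.577350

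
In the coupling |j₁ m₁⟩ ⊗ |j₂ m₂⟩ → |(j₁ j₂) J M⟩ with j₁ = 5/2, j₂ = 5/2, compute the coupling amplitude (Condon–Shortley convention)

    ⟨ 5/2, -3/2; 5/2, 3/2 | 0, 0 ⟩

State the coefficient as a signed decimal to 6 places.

+√(1/6) ≈ +0.408248

√[1·5!0!0!/6! · 1!4!4!1!0!0!] = √(96)
  +(−1)^4/∏(4,1,0,0,0,0)! = 1/24  (running 1/24)
⟨..|..⟩ = √(96)·(1/24) = +0.408248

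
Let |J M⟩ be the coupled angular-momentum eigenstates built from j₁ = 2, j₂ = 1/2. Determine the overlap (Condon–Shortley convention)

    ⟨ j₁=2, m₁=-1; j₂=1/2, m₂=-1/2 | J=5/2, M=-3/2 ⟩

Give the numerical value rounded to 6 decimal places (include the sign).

j₁+j₂−J=0  J+j₁−j₂=4  J−j₁+j₂=1  j₁+j₂+J+1=6
(j₁±m₁, j₂±m₂, J±M) = (1,3,0,1,1,4)
P² = 144/5
sum k=0..0:
  [0] +1/6 = 1/6
S = 1/6
C² = P²·S² = 4/5 ; C = +0.894427

+√(4/5) = +0.894427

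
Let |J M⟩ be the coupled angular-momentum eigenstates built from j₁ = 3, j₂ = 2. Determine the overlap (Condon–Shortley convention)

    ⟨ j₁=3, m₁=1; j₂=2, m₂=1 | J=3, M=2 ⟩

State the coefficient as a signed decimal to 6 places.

−√(1/4) ≈ -0.500000

j₁+j₂−J=2  J+j₁−j₂=4  J−j₁+j₂=2  j₁+j₂+J+1=9
(j₁±m₁, j₂±m₂, J±M) = (4,2,3,1,5,1)
P² = 64
sum k=1..2:
  [1] −1/12 = -1/12
  [2] +1/48 = 1/48
S = -1/16
C² = P²·S² = 1/4 ; C = -0.500000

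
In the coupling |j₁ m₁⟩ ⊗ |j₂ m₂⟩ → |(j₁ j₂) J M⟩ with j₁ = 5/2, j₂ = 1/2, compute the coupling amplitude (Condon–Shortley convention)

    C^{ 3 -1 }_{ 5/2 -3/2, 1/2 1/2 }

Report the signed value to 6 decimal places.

+√(1/3) ≈ +0.577350

triangle: 0!·5!·1!/7! = 120/5040
(j±m)!: 1!·4!·1!·0!·2!·4! = 1152
prefactor² = (2J+1)·Δ·N² = 192
  k=0: +1/(0!·0!·4!·1!·1!·0!) = 1/24
Σ = 1/24  ⇒  CG² = 192·1/24² = 1/3
CG = +√(1/3) = +0.577350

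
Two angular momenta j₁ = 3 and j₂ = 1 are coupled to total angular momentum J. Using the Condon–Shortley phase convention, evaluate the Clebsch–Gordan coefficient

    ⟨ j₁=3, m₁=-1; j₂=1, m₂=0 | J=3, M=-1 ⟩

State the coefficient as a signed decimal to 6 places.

triangle: 1!×5!×1!/8! = 120/40320
(j±m)!: 2!×4!×1!×1!×2!×4! = 2304
prefactor² = (2J+1)×Δ×N² = 48
  k=0: +1/(0!×1!×4!×1!×1!×0!) = 1/24
  k=1: −1/(1!×0!×3!×0!×2!×1!) = -1/12
Σ = -1/24  ⇒  CG² = 48×(-1/24)² = 1/12
CG = −√(1/12) = -0.288675

−√(1/12) ≈ -0.288675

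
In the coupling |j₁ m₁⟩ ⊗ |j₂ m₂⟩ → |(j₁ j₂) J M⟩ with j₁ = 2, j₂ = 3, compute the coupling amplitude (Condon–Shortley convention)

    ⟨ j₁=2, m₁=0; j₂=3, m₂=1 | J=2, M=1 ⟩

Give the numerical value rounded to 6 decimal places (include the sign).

+0.377964

√[5·3!1!3!/8! · 2!2!4!2!3!1!] = √(36/7)
  +(−1)^1/∏(1,2,1,3,0,0)! = -1/12  (running -1/12)
  +(−1)^2/∏(2,1,0,2,1,1)! = 1/4  (running 1/6)
⟨..|..⟩ = √(36/7)·(1/6) = +0.377964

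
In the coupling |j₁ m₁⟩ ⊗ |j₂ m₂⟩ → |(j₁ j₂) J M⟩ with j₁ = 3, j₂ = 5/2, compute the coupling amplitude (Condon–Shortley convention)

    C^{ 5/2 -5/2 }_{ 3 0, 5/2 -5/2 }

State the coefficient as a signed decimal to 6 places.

+√(5/42) ≈ +0.345033

triangle: 3!·3!·2!/9! = 72/362880
(j±m)!: 3!·3!·0!·5!·0!·5! = 518400
prefactor² = (2J+1)·Δ·N² = 4320/7
  k=0: +1/(0!·3!·3!·0!·0!·2!) = 1/72
Σ = 1/72  ⇒  CG² = 4320/7·1/72² = 5/42
CG = +√(5/42) = +0.345033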